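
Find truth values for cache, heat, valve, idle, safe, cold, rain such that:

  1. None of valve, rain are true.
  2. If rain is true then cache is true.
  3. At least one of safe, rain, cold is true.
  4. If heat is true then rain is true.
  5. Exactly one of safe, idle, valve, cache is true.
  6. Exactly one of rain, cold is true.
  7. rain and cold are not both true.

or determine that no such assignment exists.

cache=F, heat=F, valve=F, idle=T, safe=F, cold=T, rain=F

  (1) {valve, rain}: 0 true — none ✓
  (2) rain=F ⇒ cache: vacuous ✓
  (3) {safe, rain, cold}: 1 true — at least one ✓
  (4) heat=F ⇒ rain: vacuous ✓
  (5) {safe, idle, valve, cache}: 1 true — exactly one ✓
  (6) {rain, cold}: 1 true — exactly one ✓
  (7) rain=F, cold=T — not both ✓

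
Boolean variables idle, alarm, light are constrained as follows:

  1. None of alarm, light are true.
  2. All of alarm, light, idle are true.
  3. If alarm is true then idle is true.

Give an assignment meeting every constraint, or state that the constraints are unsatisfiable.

Case alarm = True:
  Constraint (1) is violated (alarm=T) — contradiction.
Case alarm = False:
  Constraint (2) is violated (alarm=F) — contradiction.
Both cases fail — unsatisfiable.

Unsatisfiable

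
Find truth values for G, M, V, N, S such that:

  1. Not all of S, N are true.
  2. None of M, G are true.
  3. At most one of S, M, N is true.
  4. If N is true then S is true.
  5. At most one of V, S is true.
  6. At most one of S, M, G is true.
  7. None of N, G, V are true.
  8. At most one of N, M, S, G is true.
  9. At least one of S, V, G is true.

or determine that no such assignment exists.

G = False, M = False, V = False, N = False, S = True

  (1) {S, N}: 1/2 true — not all ✓
  (2) {M, G}: 0 true — none ✓
  (3) {S, M, N}: 1 true — at most one ✓
  (4) N=F ⇒ S: vacuous ✓
  (5) {V, S}: 1 true — at most one ✓
  (6) {S, M, G}: 1 true — at most one ✓
  (7) {N, G, V}: 0 true — none ✓
  (8) {N, M, S, G}: 1 true — at most one ✓
  (9) {S, V, G}: 1 true — at least one ✓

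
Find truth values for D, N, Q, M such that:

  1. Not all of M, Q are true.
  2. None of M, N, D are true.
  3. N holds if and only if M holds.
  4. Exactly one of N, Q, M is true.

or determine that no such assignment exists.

D=F, N=F, Q=T, M=F

  (1) {M, Q}: 1/2 true — not all ✓
  (2) {M, N, D}: 0 true — none ✓
  (3) N=F, M=F — same ✓
  (4) {N, Q, M}: 1 true — exactly one ✓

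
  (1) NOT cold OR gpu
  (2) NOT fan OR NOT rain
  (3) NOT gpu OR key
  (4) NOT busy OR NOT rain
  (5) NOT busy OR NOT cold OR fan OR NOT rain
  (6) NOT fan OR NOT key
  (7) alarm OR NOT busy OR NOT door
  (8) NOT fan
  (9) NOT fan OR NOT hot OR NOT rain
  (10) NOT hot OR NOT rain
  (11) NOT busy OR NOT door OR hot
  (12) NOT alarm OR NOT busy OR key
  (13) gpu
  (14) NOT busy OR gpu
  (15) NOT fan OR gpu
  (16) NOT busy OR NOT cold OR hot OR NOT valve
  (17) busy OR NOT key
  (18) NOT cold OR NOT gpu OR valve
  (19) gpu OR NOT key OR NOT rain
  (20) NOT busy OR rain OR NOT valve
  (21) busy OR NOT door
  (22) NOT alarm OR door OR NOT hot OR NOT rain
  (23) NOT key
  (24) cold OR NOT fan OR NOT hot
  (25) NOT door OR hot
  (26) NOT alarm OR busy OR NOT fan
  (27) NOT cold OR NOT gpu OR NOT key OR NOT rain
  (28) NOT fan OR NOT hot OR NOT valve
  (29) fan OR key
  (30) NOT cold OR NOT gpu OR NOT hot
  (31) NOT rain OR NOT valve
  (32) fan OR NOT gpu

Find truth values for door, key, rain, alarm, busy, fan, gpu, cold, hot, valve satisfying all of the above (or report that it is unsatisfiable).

The formula is unsatisfiable.

Case key = True:
  Clause (NOT key) is falsified — contradiction.
Case key = False:
  (NOT gpu OR key) forces gpu = False.
  Clause (gpu) is falsified — contradiction.
Both cases fail, so the formula is unsatisfiable.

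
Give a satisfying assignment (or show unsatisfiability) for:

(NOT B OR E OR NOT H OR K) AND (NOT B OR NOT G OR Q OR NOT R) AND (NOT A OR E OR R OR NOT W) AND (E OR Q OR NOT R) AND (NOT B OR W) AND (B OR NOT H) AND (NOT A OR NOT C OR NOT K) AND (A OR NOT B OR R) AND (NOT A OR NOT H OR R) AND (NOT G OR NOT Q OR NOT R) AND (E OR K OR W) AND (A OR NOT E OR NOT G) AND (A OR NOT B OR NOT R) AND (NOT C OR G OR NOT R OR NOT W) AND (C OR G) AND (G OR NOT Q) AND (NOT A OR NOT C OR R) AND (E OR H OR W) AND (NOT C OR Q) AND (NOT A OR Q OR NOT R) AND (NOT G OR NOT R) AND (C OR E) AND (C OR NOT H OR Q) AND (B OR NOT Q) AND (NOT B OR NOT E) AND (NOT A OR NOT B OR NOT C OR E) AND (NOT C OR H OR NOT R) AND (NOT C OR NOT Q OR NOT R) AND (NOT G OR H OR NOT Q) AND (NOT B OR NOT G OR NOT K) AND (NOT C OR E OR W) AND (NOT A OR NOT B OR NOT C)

Try G = False:
  (C OR G) forces C = True.
  (G OR NOT Q) forces Q = False.
  clause (NOT C OR Q) is falsified — backtrack.
So G = True.
  then (NOT G OR NOT R) forces R = False.
Set Q = False.
  then (NOT C OR Q) forces C = False.
  then (C OR E) forces E = True.
  then (C OR NOT H OR Q) forces H = False.
  then (NOT B OR NOT E) forces B = False.
  then (A OR NOT E OR NOT G) forces A = True.
Set W = False.
Set K = False.
All clauses satisfied.

G=T, Q=F, H=F, W=F, B=F, C=F, E=T, R=F, K=F, A=T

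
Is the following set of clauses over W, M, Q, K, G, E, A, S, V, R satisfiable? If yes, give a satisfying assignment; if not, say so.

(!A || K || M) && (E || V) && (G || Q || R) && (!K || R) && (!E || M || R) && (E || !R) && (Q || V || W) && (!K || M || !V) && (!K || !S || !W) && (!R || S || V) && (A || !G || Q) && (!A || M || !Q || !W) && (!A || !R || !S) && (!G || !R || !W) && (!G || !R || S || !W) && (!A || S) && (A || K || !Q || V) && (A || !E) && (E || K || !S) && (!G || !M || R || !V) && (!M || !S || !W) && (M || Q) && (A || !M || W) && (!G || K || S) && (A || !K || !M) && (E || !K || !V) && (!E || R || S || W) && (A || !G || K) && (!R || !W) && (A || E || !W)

W = False; M = True; Q = True; K = False; G = False; E = True; A = True; S = True; V = False; R = False

Set W = False.
Set M = True.
  then (A || !M || W) forces A = True.
  then (!A || S) forces S = True.
  then (!A || !R || !S) forces R = False.
  then (!K || R) forces K = False.
  then (E || K || !S) forces E = True.
Try Q = False:
  (G || Q || R) forces G = True.
  (Q || V || W) forces V = True.
  clause (!G || !M || R || !V) is falsified — backtrack.
So Q = True.
Set G = False.
Set V = False.
All clauses satisfied.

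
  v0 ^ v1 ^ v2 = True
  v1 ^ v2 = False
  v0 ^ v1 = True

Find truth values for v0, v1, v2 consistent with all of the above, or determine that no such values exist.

v0 = True, v1 = False, v2 = False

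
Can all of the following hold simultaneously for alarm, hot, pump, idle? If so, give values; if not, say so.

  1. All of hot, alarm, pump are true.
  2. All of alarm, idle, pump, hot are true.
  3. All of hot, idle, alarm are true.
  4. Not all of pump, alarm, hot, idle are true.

The formula is unsatisfiable.

Case alarm = True:
  (1) forces hot = True.
  (1) forces pump = True.
  (2) forces idle = True.
  Constraint (4) is violated (pump=T, alarm=T, hot=T, idle=T) — contradiction.
Case alarm = False:
  Constraint (1) is violated (alarm=F) — contradiction.
Both cases fail — unsatisfiable.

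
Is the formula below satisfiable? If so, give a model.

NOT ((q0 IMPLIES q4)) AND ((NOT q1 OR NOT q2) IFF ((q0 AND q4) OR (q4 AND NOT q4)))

q0 = True, q1 = True, q2 = True, q4 = False

  NOT ((q0 IMPLIES q4)) = True
    q0 IMPLIES q4 = False
  (NOT q1 OR NOT q2) IFF ((q0 AND q4) OR (q4 AND NOT q4)) = True
    NOT q1 OR NOT q2 = False
      NOT q1 = False
      NOT q2 = False
    (q0 AND q4) OR (q4 AND NOT q4) = False
      q0 AND q4 = False
      q4 AND NOT q4 = False
        NOT q4 = True
Both conjuncts True, so the formula holds.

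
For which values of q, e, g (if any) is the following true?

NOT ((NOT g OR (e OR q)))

q = False, e = False, g = True

  NOT ((NOT g OR (e OR q))) = True
    NOT g OR (e OR q) = False
      NOT g = False
      e OR q = False
The formula evaluates to True.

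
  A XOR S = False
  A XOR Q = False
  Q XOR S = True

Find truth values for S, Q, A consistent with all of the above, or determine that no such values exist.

Adding constraints 1, 2, 3 mod 2: every variable appears an even number of times on the left, so the left side is 0.
But the right sides sum to 1 (mod 2). 0 ≠ 1 — the system is inconsistent.

Unsatisfiable — no assignment works.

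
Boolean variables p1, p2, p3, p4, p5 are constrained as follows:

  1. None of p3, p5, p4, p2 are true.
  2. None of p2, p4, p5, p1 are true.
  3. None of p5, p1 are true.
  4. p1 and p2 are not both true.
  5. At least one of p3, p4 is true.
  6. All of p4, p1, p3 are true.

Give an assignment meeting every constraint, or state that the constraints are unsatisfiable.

No satisfying assignment exists.

Case p1 = True:
  Constraint (2) is violated (p1=T) — contradiction.
Case p1 = False:
  Constraint (6) is violated (p1=F) — contradiction.
Both cases fail — unsatisfiable.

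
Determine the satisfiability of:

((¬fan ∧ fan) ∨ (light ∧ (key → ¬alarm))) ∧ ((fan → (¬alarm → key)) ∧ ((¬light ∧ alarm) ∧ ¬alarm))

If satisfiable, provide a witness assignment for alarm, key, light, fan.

Unsatisfiable — no assignment works.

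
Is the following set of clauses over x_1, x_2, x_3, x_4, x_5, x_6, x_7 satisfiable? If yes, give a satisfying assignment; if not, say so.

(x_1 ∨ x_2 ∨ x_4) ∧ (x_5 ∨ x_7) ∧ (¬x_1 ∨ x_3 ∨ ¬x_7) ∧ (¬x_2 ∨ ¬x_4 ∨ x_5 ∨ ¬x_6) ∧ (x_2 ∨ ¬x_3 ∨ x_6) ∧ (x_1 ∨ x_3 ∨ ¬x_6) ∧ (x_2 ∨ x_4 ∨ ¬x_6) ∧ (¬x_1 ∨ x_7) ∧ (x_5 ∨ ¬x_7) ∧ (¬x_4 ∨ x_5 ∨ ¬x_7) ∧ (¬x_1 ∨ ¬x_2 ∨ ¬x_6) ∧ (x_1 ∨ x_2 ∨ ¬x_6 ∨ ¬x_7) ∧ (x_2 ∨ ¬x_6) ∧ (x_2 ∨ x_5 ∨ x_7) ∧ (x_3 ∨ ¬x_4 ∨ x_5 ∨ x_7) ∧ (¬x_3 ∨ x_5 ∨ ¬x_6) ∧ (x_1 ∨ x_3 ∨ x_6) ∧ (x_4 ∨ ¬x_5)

x_1=F, x_2=T, x_3=T, x_4=T, x_5=T, x_6=T, x_7=T

Set x_1 = False.
Try x_2 = False:
  (x_1 ∨ x_2 ∨ x_4) forces x_4 = True.
  (x_2 ∨ ¬x_6) forces x_6 = False.
  (x_2 ∨ ¬x_3 ∨ x_6) forces x_3 = False.
  clause (x_1 ∨ x_3 ∨ x_6) is falsified — backtrack.
So x_2 = True.
Set x_3 = True.
Set x_4 = True.
Try x_5 = False:
  (x_5 ∨ x_7) forces x_7 = True.
  clause (x_5 ∨ ¬x_7) is falsified — backtrack.
So x_5 = True.
Set x_6 = True.
Set x_7 = True.
All clauses satisfied.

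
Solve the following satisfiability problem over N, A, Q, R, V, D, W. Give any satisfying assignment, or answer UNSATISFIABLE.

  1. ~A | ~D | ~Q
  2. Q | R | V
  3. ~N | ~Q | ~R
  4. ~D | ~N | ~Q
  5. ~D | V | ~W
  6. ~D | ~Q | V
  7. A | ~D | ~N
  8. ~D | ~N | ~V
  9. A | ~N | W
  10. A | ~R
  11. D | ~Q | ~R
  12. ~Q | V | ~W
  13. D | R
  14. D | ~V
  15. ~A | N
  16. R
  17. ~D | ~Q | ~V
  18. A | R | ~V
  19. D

N=T; A=T; Q=F; R=T; V=F; D=T; W=F

Unit clause (R) forces R = True.
Unit clause (D) forces D = True.
In (A | ~R) only A is left, so A = True.
In (~A | N) only N is left, so N = True.
In (~A | ~D | ~Q) only ~Q is left, so Q = False.
In (~D | ~N | ~V) only ~V is left, so V = False.
In (~D | V | ~W) only ~W is left, so W = False.
All clauses satisfied.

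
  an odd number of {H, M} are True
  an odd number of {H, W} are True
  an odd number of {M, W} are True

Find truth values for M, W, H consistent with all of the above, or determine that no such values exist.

No satisfying assignment exists.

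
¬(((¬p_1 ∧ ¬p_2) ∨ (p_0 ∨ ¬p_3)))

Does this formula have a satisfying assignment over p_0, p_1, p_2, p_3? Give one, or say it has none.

p_0 = False, p_1 = False, p_2 = True, p_3 = True

  ¬(((¬p_1 ∧ ¬p_2) ∨ (p_0 ∨ ¬p_3))) = True
    (¬p_1 ∧ ¬p_2) ∨ (p_0 ∨ ¬p_3) = False
      ¬p_1 ∧ ¬p_2 = False
        ¬p_1 = True
        ¬p_2 = False
      p_0 ∨ ¬p_3 = False
        ¬p_3 = False
The formula evaluates to True.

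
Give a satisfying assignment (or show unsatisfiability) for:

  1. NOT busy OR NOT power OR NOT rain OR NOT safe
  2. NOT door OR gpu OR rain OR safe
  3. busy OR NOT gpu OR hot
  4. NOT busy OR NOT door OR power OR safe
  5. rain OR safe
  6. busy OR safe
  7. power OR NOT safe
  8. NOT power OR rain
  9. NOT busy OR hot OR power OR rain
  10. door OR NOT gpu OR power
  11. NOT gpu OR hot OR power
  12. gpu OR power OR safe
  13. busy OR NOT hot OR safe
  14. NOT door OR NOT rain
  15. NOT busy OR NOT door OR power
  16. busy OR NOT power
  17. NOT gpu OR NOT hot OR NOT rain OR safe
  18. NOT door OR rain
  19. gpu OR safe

Try gpu = False:
  (gpu OR safe) forces safe = True.
  (power OR NOT safe) forces power = True.
  (NOT power OR rain) forces rain = True.
  (NOT busy OR NOT power OR NOT rain OR NOT safe) forces busy = False.
  clause (busy OR NOT power) is falsified — backtrack.
So gpu = True.
Try door = True:
  (NOT door OR NOT rain) forces rain = False.
  clause (NOT door OR rain) is falsified — backtrack.
So door = False.
  then (door OR NOT gpu OR power) forces power = True.
  then (busy OR NOT power) forces busy = True.
  then (NOT power OR rain) forces rain = True.
  then (NOT busy OR NOT power OR NOT rain OR NOT safe) forces safe = False.
  then (NOT gpu OR NOT hot OR NOT rain OR safe) forces hot = False.
All clauses satisfied.

gpu = True, door = False, rain = True, power = True, hot = False, busy = True, safe = False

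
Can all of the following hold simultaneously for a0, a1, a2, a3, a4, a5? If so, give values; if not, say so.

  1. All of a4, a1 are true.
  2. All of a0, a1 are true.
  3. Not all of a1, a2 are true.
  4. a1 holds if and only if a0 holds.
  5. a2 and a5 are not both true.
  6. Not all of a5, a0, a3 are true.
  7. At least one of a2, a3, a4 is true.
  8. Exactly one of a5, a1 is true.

a0 = True; a1 = True; a2 = False; a3 = True; a4 = True; a5 = False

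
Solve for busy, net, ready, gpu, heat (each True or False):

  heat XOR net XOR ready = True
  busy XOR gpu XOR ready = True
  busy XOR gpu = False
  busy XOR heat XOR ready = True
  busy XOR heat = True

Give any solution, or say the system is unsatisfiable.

Unsatisfiable

Adding constraints 2, 3, 4, 5 mod 2: every variable appears an even number of times on the left, so the left side is 0.
But the right sides sum to 1 (mod 2). 0 ≠ 1 — the system is inconsistent.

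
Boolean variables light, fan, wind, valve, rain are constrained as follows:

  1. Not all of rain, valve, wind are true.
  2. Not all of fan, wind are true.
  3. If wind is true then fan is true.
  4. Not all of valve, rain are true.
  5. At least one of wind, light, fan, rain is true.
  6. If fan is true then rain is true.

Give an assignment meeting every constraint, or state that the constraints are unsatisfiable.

light = True, fan = False, wind = False, valve = False, rain = False

  (1) {rain, valve, wind}: 0/3 true — not all ✓
  (2) {fan, wind}: 0/2 true — not all ✓
  (3) wind=F ⇒ fan: vacuous ✓
  (4) {valve, rain}: 0/2 true — not all ✓
  (5) {wind, light, fan, rain}: 1 true — at least one ✓
  (6) fan=F ⇒ rain: vacuous ✓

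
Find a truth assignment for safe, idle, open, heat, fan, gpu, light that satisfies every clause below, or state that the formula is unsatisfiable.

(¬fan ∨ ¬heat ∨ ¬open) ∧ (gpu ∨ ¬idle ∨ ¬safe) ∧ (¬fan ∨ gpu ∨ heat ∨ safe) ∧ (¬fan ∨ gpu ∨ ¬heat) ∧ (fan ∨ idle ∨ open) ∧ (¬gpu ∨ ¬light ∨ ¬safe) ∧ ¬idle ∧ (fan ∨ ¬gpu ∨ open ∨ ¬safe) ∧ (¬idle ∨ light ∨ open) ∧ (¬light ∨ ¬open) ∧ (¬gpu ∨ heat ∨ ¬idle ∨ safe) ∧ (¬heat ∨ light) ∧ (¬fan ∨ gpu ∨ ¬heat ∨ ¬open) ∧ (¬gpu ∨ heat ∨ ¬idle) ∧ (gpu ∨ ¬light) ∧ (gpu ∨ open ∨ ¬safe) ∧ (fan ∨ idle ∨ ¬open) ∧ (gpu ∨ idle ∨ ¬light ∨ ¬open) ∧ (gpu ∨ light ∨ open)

safe = False; idle = False; open = False; heat = False; fan = True; gpu = True; light = False

Unit clause (¬idle) forces idle = False.
Set safe = False.
Set open = False.
  then (fan ∨ idle ∨ open) forces fan = True.
Set heat = False.
  then (¬fan ∨ gpu ∨ heat ∨ safe) forces gpu = True.
Set light = False.
All clauses satisfied.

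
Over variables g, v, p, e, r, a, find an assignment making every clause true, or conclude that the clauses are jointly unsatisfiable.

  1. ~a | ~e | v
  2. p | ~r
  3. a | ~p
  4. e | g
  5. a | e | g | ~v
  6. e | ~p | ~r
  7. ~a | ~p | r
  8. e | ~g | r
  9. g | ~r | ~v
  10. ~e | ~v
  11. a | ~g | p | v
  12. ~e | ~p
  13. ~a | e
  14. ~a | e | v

Set g = False.
  then (e | g) forces e = True.
  then (~e | ~v) forces v = False.
  then (~e | ~p) forces p = False.
  then (~a | ~e | v) forces a = False.
  then (p | ~r) forces r = False.
All clauses satisfied.

g: False; v: False; p: False; e: True; r: False; a: False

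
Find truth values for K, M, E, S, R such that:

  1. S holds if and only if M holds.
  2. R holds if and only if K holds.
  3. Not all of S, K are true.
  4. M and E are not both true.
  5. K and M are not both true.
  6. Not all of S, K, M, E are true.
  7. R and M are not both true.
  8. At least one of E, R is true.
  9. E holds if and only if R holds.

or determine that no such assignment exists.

K: True; M: False; E: True; S: False; R: True

  (1) S=F, M=F — same ✓
  (2) R=T, K=T — same ✓
  (3) {S, K}: 1/2 true — not all ✓
  (4) M=F, E=T — not both ✓
  (5) K=T, M=F — not both ✓
  (6) {S, K, M, E}: 2/4 true — not all ✓
  (7) R=T, M=F — not both ✓
  (8) {E, R}: 2 true — at least one ✓
  (9) E=T, R=T — same ✓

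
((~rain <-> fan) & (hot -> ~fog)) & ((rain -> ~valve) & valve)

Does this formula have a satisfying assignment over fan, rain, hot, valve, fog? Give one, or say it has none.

fan = True; rain = False; hot = False; valve = True; fog = True

  (~rain <-> fan) & (hot -> ~fog) = True
    ~rain <-> fan = True
      ~rain = True
    hot -> ~fog = True
      ~fog = False
  (rain -> ~valve) & valve = True
    rain -> ~valve = True
      ~valve = False
Both conjuncts True, so the formula holds.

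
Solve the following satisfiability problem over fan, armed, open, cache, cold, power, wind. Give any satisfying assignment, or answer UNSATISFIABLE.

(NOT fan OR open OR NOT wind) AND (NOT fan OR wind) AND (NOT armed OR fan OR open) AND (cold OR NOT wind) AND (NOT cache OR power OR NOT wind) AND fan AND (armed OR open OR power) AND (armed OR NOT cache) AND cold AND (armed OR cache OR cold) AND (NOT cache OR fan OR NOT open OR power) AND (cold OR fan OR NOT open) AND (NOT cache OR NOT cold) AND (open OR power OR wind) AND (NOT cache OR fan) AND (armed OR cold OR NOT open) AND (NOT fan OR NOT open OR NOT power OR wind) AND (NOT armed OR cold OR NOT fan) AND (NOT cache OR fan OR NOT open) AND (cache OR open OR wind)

fan = True, armed = True, open = True, cache = False, cold = True, power = False, wind = True

Unit clause (fan) forces fan = True.
Unit clause (cold) forces cold = True.
In (NOT cache OR NOT cold) only NOT cache is left, so cache = False.
In (NOT fan OR wind) only wind is left, so wind = True.
In (NOT fan OR open OR NOT wind) only open is left, so open = True.
Set armed = True.
Set power = False.
All clauses satisfied.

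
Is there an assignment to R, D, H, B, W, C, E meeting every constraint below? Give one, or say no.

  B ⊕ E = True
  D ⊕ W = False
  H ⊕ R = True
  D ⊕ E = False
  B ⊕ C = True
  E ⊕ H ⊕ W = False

R = True, D = False, H = False, B = True, W = False, C = False, E = False

B ⊕ E = T ⊕ F = True ✓
D ⊕ W = F ⊕ F = False ✓
H ⊕ R = F ⊕ T = True ✓
D ⊕ E = F ⊕ F = False ✓
B ⊕ C = T ⊕ F = True ✓
E ⊕ H ⊕ W = F ⊕ F ⊕ F = False ✓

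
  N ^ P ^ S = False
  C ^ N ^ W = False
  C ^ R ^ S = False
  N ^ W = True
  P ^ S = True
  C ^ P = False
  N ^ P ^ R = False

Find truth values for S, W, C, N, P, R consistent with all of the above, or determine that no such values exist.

Adding constraints 1, 2, 3, 4, 7 mod 2: every variable appears an even number of times on the left, so the left side is 0.
But the right sides sum to 1 (mod 2). 0 ≠ 1 — the system is inconsistent.

UNSATISFIABLE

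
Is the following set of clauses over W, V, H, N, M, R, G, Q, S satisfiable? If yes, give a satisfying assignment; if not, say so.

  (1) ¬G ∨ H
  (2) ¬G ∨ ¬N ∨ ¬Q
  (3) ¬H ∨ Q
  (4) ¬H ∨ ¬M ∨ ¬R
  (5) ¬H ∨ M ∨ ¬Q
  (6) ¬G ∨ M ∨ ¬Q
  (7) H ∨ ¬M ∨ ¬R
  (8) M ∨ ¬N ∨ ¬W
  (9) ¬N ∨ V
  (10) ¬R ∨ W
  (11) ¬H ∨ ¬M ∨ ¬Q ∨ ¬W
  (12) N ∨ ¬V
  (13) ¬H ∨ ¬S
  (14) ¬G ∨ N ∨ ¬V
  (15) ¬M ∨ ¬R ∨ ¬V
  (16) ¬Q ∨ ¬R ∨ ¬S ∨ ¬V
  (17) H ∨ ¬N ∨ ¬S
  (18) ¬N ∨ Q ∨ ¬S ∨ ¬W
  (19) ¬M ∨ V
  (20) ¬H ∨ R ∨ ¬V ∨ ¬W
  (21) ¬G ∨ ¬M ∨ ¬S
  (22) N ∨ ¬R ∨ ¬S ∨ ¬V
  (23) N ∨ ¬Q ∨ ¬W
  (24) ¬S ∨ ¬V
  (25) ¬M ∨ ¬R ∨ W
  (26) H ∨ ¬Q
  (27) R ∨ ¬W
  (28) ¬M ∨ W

Set W = False.
  then (¬R ∨ W) forces R = False.
  then (¬M ∨ W) forces M = False.
Set V = True.
  then (N ∨ ¬V) forces N = True.
  then (¬S ∨ ¬V) forces S = False.
Set H = False.
  then (¬G ∨ H) forces G = False.
  then (H ∨ ¬Q) forces Q = False.
All clauses satisfied.

W=F, V=T, H=F, N=T, M=F, R=F, G=F, Q=F, S=F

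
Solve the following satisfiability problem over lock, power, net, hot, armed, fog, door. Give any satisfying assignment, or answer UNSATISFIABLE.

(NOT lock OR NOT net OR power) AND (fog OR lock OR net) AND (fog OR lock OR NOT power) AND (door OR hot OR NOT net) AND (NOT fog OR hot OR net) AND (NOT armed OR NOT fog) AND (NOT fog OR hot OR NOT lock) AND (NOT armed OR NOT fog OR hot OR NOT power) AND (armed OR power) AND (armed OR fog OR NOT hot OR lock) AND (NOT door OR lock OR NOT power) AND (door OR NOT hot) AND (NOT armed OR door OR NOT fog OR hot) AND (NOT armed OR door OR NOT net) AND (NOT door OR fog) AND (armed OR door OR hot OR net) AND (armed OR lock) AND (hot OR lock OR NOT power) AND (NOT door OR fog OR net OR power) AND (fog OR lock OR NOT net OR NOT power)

Set lock = True.
Set power = True.
Set net = False.
Set hot = True.
  then (door OR NOT hot) forces door = True.
  then (NOT door OR fog) forces fog = True.
  then (NOT armed OR NOT fog) forces armed = False.
All clauses satisfied.

lock=T; power=T; net=F; hot=T; armed=F; fog=T; door=T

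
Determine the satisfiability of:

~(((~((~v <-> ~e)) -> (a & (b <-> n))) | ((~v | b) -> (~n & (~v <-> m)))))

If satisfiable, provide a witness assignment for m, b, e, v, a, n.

m = False; b = True; e = True; v = False; a = True; n = False

  ~(((~((~v <-> ~e)) -> (a & (b <-> n))) | ((~v | b) -> (~n & (~v <-> m))))) = True
    (~((~v <-> ~e)) -> (a & (b <-> n))) | ((~v | b) -> (~n & (~v <-> m))) = False
      ~((~v <-> ~e)) -> (a & (b <-> n)) = False
        ~((~v <-> ~e)) = True
          ~v <-> ~e = False
            ~v = True
            ~e = False
        a & (b <-> n) = False
          b <-> n = False
      (~v | b) -> (~n & (~v <-> m)) = False
        ~v | b = True
          ~v = True
        ~n & (~v <-> m) = False
          ~n = True
          ~v <-> m = False
            ~v = True
The formula evaluates to True.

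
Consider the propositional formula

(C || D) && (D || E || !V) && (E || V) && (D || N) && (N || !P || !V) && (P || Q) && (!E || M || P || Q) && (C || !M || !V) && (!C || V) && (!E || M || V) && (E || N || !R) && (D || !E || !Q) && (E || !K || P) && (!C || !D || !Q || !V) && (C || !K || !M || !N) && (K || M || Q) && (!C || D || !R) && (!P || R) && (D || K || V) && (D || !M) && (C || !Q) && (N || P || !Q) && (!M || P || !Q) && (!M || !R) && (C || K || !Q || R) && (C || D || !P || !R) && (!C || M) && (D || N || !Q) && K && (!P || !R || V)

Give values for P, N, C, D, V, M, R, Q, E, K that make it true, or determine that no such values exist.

P = True, N = True, C = False, D = True, V = True, M = False, R = True, Q = False, E = True, K = True

Unit clause (K) forces K = True.
Set P = True.
  then (!P || R) forces R = True.
  then (!M || !R) forces M = False.
  then (!C || M) forces C = False.
  then (!P || !R || V) forces V = True.
  then (C || D) forces D = True.
  then (N || !P || !V) forces N = True.
  then (C || !Q) forces Q = False.
Set E = True.
All clauses satisfied.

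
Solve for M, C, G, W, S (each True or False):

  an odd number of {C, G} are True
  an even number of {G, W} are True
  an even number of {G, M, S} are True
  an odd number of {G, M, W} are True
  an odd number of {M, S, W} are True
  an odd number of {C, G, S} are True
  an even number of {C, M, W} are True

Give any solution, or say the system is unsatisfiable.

UNSATISFIABLE

Adding constraints 2, 3, 5 mod 2: every variable appears an even number of times on the left, so the left side is 0.
But the right sides sum to 1 (mod 2). 0 ≠ 1 — the system is inconsistent.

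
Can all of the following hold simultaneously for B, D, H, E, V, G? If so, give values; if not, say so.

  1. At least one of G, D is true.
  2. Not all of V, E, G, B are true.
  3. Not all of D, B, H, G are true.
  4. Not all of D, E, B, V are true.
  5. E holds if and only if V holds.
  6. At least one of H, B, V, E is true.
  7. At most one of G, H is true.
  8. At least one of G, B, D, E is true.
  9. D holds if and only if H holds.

B = False, D = True, H = True, E = True, V = True, G = False

  (1) {G, D}: 1 true — at least one ✓
  (2) {V, E, G, B}: 2/4 true — not all ✓
  (3) {D, B, H, G}: 2/4 true — not all ✓
  (4) {D, E, B, V}: 3/4 true — not all ✓
  (5) E=T, V=T — same ✓
  (6) {H, B, V, E}: 3 true — at least one ✓
  (7) {G, H}: 1 true — at most one ✓
  (8) {G, B, D, E}: 2 true — at least one ✓
  (9) D=T, H=T — same ✓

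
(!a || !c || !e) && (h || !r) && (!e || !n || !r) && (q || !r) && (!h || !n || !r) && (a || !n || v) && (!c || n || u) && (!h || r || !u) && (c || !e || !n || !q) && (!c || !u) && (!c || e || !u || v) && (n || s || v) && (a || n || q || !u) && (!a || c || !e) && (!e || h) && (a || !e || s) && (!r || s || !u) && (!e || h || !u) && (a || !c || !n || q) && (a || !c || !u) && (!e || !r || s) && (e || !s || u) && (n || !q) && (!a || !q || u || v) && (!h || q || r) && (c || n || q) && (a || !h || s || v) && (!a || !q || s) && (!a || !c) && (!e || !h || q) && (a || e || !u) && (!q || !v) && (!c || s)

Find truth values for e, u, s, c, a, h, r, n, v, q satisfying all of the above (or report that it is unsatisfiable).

e: False, u: True, s: True, c: False, a: True, h: False, r: False, n: True, v: True, q: False

Set e = False.
Set u = True.
  then (!c || !u) forces c = False.
  then (a || e || !u) forces a = True.
Set s = True.
Try h = True:
  (!h || r || !u) forces r = True.
  (q || !r) forces q = True.
  (!h || !n || !r) forces n = False.
  clause (n || !q) is falsified — backtrack.
So h = False.
  then (h || !r) forces r = False.
Set n = True.
Set v = True.
  then (!q || !v) forces q = False.
All clauses satisfied.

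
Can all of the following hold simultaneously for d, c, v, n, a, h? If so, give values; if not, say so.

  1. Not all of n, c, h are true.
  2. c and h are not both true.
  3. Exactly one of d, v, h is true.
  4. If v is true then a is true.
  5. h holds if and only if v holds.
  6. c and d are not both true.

d: True, c: False, v: False, n: True, a: False, h: False

  (1) {n, c, h}: 1/3 true — not all ✓
  (2) c=F, h=F — not both ✓
  (3) {d, v, h}: 1 true — exactly one ✓
  (4) v=F ⇒ a: vacuous ✓
  (5) h=F, v=F — same ✓
  (6) c=F, d=T — not both ✓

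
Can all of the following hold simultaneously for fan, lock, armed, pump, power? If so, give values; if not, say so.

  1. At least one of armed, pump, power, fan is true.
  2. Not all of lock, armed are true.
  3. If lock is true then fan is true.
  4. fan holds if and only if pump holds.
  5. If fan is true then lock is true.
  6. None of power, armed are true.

fan = True, lock = True, armed = False, pump = True, power = False

  (1) {armed, pump, power, fan}: 2 true — at least one ✓
  (2) {lock, armed}: 1/2 true — not all ✓
  (3) lock=T ⇒ fan: T ✓
  (4) fan=T, pump=T — same ✓
  (5) fan=T ⇒ lock: T ✓
  (6) {power, armed}: 0 true — none ✓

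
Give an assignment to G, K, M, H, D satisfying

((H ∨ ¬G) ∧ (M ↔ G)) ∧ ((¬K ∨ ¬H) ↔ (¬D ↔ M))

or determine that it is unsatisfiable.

G = False, K = True, M = False, H = False, D = True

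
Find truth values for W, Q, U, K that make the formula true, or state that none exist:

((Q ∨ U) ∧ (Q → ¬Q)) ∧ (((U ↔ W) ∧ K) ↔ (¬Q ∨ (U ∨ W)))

W = True, Q = False, U = True, K = True

  (Q ∨ U) ∧ (Q → ¬Q) = True
    Q ∨ U = True
    Q → ¬Q = True
      ¬Q = True
  ((U ↔ W) ∧ K) ↔ (¬Q ∨ (U ∨ W)) = True
    (U ↔ W) ∧ K = True
      U ↔ W = True
    ¬Q ∨ (U ∨ W) = True
      ¬Q = True
      U ∨ W = True
Both conjuncts True, so the formula holds.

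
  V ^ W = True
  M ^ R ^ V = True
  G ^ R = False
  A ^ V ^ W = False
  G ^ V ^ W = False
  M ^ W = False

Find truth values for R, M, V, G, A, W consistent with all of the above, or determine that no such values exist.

The formula is unsatisfiable.

Adding constraints 2, 3, 5, 6 mod 2: every variable appears an even number of times on the left, so the left side is 0.
But the right sides sum to 1 (mod 2). 0 ≠ 1 — the system is inconsistent.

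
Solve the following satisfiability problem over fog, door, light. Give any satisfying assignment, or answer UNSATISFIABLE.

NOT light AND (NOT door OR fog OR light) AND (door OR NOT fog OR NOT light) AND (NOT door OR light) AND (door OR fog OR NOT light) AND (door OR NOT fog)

fog = False, door = False, light = False

Unit clause (NOT light) forces light = False.
In (NOT door OR light) only NOT door is left, so door = False.
In (door OR NOT fog) only NOT fog is left, so fog = False.
All clauses satisfied.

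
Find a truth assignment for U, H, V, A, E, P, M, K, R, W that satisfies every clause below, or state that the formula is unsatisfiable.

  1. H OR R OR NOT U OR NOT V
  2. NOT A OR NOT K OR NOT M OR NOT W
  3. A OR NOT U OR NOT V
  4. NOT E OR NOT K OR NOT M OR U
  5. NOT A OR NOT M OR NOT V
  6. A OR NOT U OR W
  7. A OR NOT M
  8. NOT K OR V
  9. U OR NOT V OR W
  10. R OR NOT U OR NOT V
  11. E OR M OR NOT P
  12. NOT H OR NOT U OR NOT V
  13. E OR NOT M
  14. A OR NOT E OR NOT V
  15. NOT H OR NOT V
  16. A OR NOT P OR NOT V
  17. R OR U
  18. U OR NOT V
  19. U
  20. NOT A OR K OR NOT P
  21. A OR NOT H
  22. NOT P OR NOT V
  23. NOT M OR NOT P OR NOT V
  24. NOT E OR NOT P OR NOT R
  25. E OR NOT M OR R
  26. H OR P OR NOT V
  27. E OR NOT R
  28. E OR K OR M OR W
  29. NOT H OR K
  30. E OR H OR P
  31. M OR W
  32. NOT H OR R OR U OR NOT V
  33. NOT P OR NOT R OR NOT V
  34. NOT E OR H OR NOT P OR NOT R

U=T, H=F, V=F, A=T, E=T, P=F, M=T, K=F, R=F, W=T

Unit clause (U) forces U = True.
Try H = True:
  (NOT H OR NOT U OR NOT V) forces V = False.
  (NOT K OR V) forces K = False.
  clause (NOT H OR K) is falsified — backtrack.
So H = False.
Try V = True:
  (H OR R OR NOT U OR NOT V) forces R = True.
  (A OR NOT U OR NOT V) forces A = True.
  (NOT A OR NOT M OR NOT V) forces M = False.
  (NOT P OR NOT V) forces P = False.
  clause (H OR P OR NOT V) is falsified — backtrack.
So V = False.
  then (NOT K OR V) forces K = False.
Set A = True.
  then (NOT A OR K OR NOT P) forces P = False.
  then (E OR H OR P) forces E = True.
Set M = True.
Set R = False.
Set W = True.
All clauses satisfied.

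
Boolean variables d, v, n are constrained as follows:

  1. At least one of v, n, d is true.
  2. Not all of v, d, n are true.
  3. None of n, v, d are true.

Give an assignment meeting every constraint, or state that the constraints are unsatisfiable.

Case d = True:
  Constraint (3) is violated (d=T) — contradiction.
Case d = False:
  (3) forces n = False.
  (1) with n=F, d=F forces v = True.
  Constraint (3) is violated (v=T) — contradiction.
Both cases fail — unsatisfiable.

UNSATISFIABLE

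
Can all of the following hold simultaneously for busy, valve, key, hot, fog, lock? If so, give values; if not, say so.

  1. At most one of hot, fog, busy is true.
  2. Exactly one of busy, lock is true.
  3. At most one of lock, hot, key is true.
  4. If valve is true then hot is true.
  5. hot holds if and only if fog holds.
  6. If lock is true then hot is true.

busy: True; valve: False; key: True; hot: False; fog: False; lock: False

  (1) {hot, fog, busy}: 1 true — at most one ✓
  (2) {busy, lock}: 1 true — exactly one ✓
  (3) {lock, hot, key}: 1 true — at most one ✓
  (4) valve=F ⇒ hot: vacuous ✓
  (5) hot=F, fog=F — same ✓
  (6) lock=F ⇒ hot: vacuous ✓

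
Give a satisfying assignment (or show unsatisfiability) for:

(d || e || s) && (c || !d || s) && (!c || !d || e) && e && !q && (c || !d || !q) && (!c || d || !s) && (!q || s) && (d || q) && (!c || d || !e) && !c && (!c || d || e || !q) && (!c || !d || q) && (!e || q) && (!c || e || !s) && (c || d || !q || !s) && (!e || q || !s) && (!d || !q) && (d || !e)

UNSATISFIABLE

Case q = True:
  Clause (!q) is falsified — contradiction.
Case q = False:
  (e) forces e = True.
  Clause (!e || q) is falsified — contradiction.
Both cases fail, so the formula is unsatisfiable.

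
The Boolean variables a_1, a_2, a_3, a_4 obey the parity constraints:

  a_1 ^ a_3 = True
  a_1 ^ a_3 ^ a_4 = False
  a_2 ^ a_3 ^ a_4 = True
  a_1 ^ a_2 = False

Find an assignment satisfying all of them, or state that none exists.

Adding constraints 2, 3, 4 mod 2: every variable appears an even number of times on the left, so the left side is 0.
But the right sides sum to 1 (mod 2). 0 ≠ 1 — the system is inconsistent.

UNSATISFIABLE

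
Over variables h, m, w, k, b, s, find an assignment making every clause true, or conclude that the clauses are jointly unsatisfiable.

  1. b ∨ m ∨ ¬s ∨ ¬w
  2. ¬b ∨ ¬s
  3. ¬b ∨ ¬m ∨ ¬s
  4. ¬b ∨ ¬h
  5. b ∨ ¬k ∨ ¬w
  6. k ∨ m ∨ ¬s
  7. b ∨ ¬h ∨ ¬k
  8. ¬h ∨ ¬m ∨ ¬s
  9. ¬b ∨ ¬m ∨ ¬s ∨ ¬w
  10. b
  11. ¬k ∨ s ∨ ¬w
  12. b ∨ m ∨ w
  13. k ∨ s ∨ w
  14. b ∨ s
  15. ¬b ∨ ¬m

h = False, m = False, w = True, k = False, b = True, s = False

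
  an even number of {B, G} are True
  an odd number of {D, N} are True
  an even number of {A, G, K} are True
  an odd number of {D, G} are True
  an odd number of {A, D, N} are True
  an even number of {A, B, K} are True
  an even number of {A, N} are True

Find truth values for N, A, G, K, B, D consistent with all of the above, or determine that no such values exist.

N = False; A = False; G = False; K = False; B = False; D = True

{B, G}: 0 true → even ✓
{D, N}: 1 true → odd ✓
{A, G, K}: 0 true → even ✓
{D, G}: 1 true → odd ✓
{A, D, N}: 1 true → odd ✓
{A, B, K}: 0 true → even ✓
{A, N}: 0 true → even ✓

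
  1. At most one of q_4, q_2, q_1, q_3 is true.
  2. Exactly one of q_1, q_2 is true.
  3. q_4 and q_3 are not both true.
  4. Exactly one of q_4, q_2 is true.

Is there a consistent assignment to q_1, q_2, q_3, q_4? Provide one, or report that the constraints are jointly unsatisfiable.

q_1: False; q_2: True; q_3: False; q_4: False

  (1) {q_4, q_2, q_1, q_3}: 1 true — at most one ✓
  (2) {q_1, q_2}: 1 true — exactly one ✓
  (3) q_4=F, q_3=F — not both ✓
  (4) {q_4, q_2}: 1 true — exactly one ✓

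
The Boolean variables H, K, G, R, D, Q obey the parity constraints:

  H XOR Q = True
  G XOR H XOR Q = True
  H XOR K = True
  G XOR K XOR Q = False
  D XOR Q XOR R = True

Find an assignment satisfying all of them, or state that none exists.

H = False, K = True, G = False, R = False, D = False, Q = True

H XOR Q = F XOR T = True ✓
G XOR H XOR Q = F XOR F XOR T = True ✓
H XOR K = F XOR T = True ✓
G XOR K XOR Q = F XOR T XOR T = False ✓
D XOR Q XOR R = F XOR T XOR F = True ✓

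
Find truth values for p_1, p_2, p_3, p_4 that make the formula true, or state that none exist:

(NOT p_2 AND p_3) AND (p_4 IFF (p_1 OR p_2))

p_1 = False, p_2 = False, p_3 = True, p_4 = False

  NOT p_2 AND p_3 = True
    NOT p_2 = True
  p_4 IFF (p_1 OR p_2) = True
    p_1 OR p_2 = False
Both conjuncts True, so the formula holds.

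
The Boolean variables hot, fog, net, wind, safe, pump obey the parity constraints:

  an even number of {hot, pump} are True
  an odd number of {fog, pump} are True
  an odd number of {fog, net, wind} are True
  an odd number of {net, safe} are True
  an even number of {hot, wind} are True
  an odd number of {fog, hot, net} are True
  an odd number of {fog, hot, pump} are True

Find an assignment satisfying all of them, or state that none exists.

hot = False, fog = True, net = False, wind = False, safe = True, pump = False

{hot, pump}: 0 true → even ✓
{fog, pump}: 1 true → odd ✓
{fog, net, wind}: 1 true → odd ✓
{net, safe}: 1 true → odd ✓
{hot, wind}: 0 true → even ✓
{fog, hot, net}: 1 true → odd ✓
{fog, hot, pump}: 1 true → odd ✓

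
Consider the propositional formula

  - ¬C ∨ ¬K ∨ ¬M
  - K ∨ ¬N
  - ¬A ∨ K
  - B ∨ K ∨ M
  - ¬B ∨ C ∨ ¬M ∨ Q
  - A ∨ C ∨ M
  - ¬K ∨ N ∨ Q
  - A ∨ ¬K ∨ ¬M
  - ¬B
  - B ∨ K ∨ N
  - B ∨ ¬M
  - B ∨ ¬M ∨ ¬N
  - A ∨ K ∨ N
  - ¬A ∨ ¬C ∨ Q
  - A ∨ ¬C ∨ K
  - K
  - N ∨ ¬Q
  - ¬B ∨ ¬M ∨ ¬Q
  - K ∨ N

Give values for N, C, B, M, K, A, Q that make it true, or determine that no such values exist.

N = True, C = False, B = False, M = False, K = True, A = True, Q = False

Unit clause (¬B) forces B = False.
In (B ∨ ¬M) only ¬M is left, so M = False.
Unit clause (K) forces K = True.
Set N = True.
Set C = False.
  then (A ∨ C ∨ M) forces A = True.
Set Q = False.
All clauses satisfied.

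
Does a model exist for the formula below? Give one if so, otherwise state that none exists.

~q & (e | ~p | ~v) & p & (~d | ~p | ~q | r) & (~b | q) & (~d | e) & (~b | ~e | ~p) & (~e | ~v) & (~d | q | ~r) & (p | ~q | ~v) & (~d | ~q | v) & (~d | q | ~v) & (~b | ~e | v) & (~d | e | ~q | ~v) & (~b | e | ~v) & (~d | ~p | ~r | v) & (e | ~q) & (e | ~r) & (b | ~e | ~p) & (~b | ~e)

Unit clause (~q) forces q = False.
Unit clause (p) forces p = True.
In (~b | q) only ~b is left, so b = False.
In (b | ~e | ~p) only ~e is left, so e = False.
In (e | ~p | ~v) only ~v is left, so v = False.
In (~d | e) only ~d is left, so d = False.
In (e | ~r) only ~r is left, so r = False.
All clauses satisfied.

p=T, q=F, e=F, d=F, r=F, v=F, b=F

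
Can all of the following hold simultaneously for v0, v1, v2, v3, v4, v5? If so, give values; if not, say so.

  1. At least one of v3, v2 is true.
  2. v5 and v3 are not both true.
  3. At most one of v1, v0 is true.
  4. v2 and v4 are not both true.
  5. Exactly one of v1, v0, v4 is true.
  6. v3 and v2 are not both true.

v0 = False; v1 = True; v2 = True; v3 = False; v4 = False; v5 = False

  (1) {v3, v2}: 1 true — at least one ✓
  (2) v5=F, v3=F — not both ✓
  (3) {v1, v0}: 1 true — at most one ✓
  (4) v2=T, v4=F — not both ✓
  (5) {v1, v0, v4}: 1 true — exactly one ✓
  (6) v3=F, v2=T — not both ✓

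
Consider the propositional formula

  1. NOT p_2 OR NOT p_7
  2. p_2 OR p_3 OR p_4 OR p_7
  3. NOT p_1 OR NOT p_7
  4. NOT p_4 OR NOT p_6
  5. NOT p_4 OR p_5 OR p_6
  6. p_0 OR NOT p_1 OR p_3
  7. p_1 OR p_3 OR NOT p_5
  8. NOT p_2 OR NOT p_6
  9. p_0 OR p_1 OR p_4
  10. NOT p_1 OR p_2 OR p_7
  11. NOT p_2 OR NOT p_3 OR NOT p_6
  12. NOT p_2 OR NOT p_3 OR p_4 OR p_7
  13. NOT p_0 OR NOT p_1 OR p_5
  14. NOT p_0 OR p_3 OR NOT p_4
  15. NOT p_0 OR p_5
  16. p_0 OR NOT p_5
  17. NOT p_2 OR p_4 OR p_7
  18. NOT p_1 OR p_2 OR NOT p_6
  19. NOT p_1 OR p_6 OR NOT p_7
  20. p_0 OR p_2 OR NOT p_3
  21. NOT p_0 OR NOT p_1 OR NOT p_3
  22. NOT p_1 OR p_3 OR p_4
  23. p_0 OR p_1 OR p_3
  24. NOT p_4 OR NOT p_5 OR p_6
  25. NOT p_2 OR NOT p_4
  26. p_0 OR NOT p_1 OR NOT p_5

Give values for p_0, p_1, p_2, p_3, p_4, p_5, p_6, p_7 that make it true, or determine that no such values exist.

p_0 = True, p_1 = False, p_2 = False, p_3 = True, p_4 = False, p_5 = True, p_6 = False, p_7 = False

Set p_0 = True.
  then (NOT p_0 OR p_5) forces p_5 = True.
Try p_1 = True:
  (NOT p_1 OR NOT p_7) forces p_7 = False.
  (NOT p_1 OR p_2 OR p_7) forces p_2 = True.
  (NOT p_2 OR NOT p_6) forces p_6 = False.
  (NOT p_2 OR p_4 OR p_7) forces p_4 = True.
  clause (NOT p_4 OR NOT p_5 OR p_6) is falsified — backtrack.
So p_1 = False.
  then (p_1 OR p_3 OR NOT p_5) forces p_3 = True.
Try p_2 = True:
  (NOT p_2 OR NOT p_7) forces p_7 = False.
  (NOT p_2 OR NOT p_6) forces p_6 = False.
  (NOT p_2 OR NOT p_3 OR p_4 OR p_7) forces p_4 = True.
  clause (NOT p_4 OR NOT p_5 OR p_6) is falsified — backtrack.
So p_2 = False.
Set p_4 = False.
Set p_6 = False.
Set p_7 = False.
All clauses satisfied.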